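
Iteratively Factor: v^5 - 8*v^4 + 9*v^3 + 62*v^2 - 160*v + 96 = (v - 4)*(v^4 - 4*v^3 - 7*v^2 + 34*v - 24) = (v - 4)^2*(v^3 - 7*v + 6) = (v - 4)^2*(v + 3)*(v^2 - 3*v + 2) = (v - 4)^2*(v - 1)*(v + 3)*(v - 2)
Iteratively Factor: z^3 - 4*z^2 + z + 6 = (z - 3)*(z^2 - z - 2) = (z - 3)*(z + 1)*(z - 2)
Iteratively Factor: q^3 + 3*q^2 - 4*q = (q - 1)*(q^2 + 4*q) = (q - 1)*(q + 4)*(q)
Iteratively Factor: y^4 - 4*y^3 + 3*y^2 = (y)*(y^3 - 4*y^2 + 3*y) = y^2*(y^2 - 4*y + 3) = y^2*(y - 1)*(y - 3)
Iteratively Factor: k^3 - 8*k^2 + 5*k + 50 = (k - 5)*(k^2 - 3*k - 10) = (k - 5)^2*(k + 2)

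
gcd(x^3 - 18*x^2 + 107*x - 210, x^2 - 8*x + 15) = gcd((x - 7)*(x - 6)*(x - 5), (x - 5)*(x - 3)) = x - 5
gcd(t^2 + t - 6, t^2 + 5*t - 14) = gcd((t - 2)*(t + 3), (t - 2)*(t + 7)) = t - 2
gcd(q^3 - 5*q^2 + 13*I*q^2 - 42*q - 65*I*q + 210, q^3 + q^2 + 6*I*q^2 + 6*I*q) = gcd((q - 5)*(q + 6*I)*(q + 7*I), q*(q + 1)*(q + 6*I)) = q + 6*I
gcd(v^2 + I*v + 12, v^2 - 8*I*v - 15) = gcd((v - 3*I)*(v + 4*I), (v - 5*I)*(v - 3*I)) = v - 3*I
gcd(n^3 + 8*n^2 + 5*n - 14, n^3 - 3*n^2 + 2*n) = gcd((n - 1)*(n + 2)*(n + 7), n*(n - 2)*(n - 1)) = n - 1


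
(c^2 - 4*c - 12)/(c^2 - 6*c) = (c + 2)/c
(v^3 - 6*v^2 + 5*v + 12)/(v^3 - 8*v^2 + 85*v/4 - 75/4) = 4*(v^2 - 3*v - 4)/(4*v^2 - 20*v + 25)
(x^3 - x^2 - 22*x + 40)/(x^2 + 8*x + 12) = (x^3 - x^2 - 22*x + 40)/(x^2 + 8*x + 12)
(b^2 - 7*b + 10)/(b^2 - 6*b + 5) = (b - 2)/(b - 1)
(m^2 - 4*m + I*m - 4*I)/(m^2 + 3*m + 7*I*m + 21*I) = (m^2 + m*(-4 + I) - 4*I)/(m^2 + m*(3 + 7*I) + 21*I)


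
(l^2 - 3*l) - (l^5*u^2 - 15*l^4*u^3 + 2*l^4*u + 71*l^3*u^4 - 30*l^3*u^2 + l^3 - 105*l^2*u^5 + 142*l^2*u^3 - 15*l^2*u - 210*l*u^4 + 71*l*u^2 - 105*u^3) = -l^5*u^2 + 15*l^4*u^3 - 2*l^4*u - 71*l^3*u^4 + 30*l^3*u^2 - l^3 + 105*l^2*u^5 - 142*l^2*u^3 + 15*l^2*u + l^2 + 210*l*u^4 - 71*l*u^2 - 3*l + 105*u^3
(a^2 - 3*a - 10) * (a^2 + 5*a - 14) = a^4 + 2*a^3 - 39*a^2 - 8*a + 140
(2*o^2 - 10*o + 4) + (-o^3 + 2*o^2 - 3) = -o^3 + 4*o^2 - 10*o + 1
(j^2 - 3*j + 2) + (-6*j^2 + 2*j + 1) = -5*j^2 - j + 3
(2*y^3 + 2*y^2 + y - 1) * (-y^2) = -2*y^5 - 2*y^4 - y^3 + y^2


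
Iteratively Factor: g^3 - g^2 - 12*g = (g + 3)*(g^2 - 4*g) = g*(g + 3)*(g - 4)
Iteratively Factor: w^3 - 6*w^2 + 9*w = (w)*(w^2 - 6*w + 9) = w*(w - 3)*(w - 3)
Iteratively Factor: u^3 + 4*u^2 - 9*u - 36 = (u + 3)*(u^2 + u - 12) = (u - 3)*(u + 3)*(u + 4)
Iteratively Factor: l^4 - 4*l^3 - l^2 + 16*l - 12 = (l - 3)*(l^3 - l^2 - 4*l + 4) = (l - 3)*(l - 1)*(l^2 - 4) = (l - 3)*(l - 1)*(l + 2)*(l - 2)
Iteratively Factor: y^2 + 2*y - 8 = (y - 2)*(y + 4)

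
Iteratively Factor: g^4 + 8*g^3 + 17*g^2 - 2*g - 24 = (g + 4)*(g^3 + 4*g^2 + g - 6) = (g + 3)*(g + 4)*(g^2 + g - 2) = (g - 1)*(g + 3)*(g + 4)*(g + 2)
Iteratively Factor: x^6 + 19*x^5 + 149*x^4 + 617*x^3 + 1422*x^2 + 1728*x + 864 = (x + 4)*(x^5 + 15*x^4 + 89*x^3 + 261*x^2 + 378*x + 216) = (x + 3)*(x + 4)*(x^4 + 12*x^3 + 53*x^2 + 102*x + 72) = (x + 3)^2*(x + 4)*(x^3 + 9*x^2 + 26*x + 24) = (x + 3)^3*(x + 4)*(x^2 + 6*x + 8) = (x + 2)*(x + 3)^3*(x + 4)*(x + 4)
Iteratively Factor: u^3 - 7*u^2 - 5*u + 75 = (u + 3)*(u^2 - 10*u + 25) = (u - 5)*(u + 3)*(u - 5)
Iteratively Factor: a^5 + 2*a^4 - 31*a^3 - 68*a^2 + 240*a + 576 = (a - 4)*(a^4 + 6*a^3 - 7*a^2 - 96*a - 144) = (a - 4)*(a + 4)*(a^3 + 2*a^2 - 15*a - 36) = (a - 4)*(a + 3)*(a + 4)*(a^2 - a - 12) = (a - 4)*(a + 3)^2*(a + 4)*(a - 4)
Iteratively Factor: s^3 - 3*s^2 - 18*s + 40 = (s - 2)*(s^2 - s - 20) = (s - 5)*(s - 2)*(s + 4)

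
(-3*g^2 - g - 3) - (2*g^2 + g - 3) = -5*g^2 - 2*g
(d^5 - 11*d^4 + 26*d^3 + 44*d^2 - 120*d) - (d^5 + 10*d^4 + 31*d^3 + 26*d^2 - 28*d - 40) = -21*d^4 - 5*d^3 + 18*d^2 - 92*d + 40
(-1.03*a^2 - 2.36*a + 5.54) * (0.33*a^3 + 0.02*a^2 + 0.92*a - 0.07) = -0.3399*a^5 - 0.7994*a^4 + 0.8334*a^3 - 1.9883*a^2 + 5.262*a - 0.3878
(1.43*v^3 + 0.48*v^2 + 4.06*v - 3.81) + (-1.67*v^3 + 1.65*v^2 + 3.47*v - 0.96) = -0.24*v^3 + 2.13*v^2 + 7.53*v - 4.77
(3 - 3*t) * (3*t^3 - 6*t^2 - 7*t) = -9*t^4 + 27*t^3 + 3*t^2 - 21*t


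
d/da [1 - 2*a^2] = -4*a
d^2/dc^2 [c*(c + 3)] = 2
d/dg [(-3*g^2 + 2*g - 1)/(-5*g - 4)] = (15*g^2 + 24*g - 13)/(25*g^2 + 40*g + 16)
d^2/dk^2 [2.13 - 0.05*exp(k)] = -0.05*exp(k)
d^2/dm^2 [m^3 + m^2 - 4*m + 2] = 6*m + 2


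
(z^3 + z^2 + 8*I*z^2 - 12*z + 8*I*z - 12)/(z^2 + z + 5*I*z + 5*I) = (z^2 + 8*I*z - 12)/(z + 5*I)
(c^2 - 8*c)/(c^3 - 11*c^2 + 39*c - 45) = c*(c - 8)/(c^3 - 11*c^2 + 39*c - 45)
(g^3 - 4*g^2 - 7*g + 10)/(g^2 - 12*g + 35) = (g^2 + g - 2)/(g - 7)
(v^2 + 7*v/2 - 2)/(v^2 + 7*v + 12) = (v - 1/2)/(v + 3)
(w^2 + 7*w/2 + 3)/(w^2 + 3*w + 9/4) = 2*(w + 2)/(2*w + 3)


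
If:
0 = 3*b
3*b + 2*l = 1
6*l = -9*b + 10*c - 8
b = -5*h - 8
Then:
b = 0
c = 11/10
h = -8/5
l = 1/2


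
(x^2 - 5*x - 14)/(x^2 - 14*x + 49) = (x + 2)/(x - 7)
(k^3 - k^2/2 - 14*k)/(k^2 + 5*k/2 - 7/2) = k*(k - 4)/(k - 1)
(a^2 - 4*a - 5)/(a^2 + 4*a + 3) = (a - 5)/(a + 3)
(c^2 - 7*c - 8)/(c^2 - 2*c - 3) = (c - 8)/(c - 3)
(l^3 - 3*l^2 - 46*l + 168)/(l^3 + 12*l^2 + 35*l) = (l^2 - 10*l + 24)/(l*(l + 5))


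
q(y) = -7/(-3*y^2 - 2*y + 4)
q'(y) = -7*(6*y + 2)/(-3*y^2 - 2*y + 4)^2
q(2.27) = 0.44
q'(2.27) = -0.43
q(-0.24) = -1.63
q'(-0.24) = -0.21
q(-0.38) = -1.62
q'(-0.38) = 0.10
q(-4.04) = 0.19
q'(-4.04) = 0.11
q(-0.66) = -1.74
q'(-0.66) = 0.85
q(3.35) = 0.19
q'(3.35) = -0.12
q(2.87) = 0.26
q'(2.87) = -0.19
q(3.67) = 0.16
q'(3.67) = -0.09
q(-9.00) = 0.03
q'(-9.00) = 0.01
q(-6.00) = 0.08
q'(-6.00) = 0.03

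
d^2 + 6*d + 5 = (d + 1)*(d + 5)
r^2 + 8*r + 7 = (r + 1)*(r + 7)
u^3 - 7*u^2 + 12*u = u*(u - 4)*(u - 3)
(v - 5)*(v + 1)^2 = v^3 - 3*v^2 - 9*v - 5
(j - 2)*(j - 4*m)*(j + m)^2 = j^4 - 2*j^3*m - 2*j^3 - 7*j^2*m^2 + 4*j^2*m - 4*j*m^3 + 14*j*m^2 + 8*m^3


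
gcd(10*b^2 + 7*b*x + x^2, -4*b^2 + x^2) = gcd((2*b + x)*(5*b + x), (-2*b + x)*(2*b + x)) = 2*b + x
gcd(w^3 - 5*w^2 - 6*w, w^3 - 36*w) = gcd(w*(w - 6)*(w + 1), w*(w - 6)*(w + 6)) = w^2 - 6*w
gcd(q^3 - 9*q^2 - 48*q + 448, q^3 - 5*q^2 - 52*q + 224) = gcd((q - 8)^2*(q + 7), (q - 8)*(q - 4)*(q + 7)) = q^2 - q - 56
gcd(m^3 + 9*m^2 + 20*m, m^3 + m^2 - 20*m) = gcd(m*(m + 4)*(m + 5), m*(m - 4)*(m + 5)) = m^2 + 5*m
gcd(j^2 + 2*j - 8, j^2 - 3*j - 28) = j + 4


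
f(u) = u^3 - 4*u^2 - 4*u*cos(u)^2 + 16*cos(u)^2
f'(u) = 3*u^2 + 8*u*sin(u)*cos(u) - 8*u - 32*sin(u)*cos(u) - 4*cos(u)^2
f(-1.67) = -15.59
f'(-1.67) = 17.22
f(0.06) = 15.69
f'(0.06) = -6.34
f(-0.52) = 12.39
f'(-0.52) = 17.55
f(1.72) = -6.54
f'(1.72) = -2.29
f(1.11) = -1.28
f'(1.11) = -15.18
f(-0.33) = 15.03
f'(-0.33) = 10.01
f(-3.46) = -62.39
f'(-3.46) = 77.73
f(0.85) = 3.21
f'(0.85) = -18.87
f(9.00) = 388.40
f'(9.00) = 152.66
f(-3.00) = -35.56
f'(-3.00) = 39.26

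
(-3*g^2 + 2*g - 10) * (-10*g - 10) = 30*g^3 + 10*g^2 + 80*g + 100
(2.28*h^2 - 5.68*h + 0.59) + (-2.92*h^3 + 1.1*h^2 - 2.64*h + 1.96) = -2.92*h^3 + 3.38*h^2 - 8.32*h + 2.55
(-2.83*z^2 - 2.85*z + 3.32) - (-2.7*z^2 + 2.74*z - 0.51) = -0.13*z^2 - 5.59*z + 3.83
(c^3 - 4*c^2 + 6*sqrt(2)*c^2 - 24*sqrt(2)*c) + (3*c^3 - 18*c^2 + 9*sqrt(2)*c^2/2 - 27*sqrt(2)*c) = 4*c^3 - 22*c^2 + 21*sqrt(2)*c^2/2 - 51*sqrt(2)*c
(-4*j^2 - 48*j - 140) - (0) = -4*j^2 - 48*j - 140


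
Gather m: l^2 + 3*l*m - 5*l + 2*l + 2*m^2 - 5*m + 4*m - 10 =l^2 - 3*l + 2*m^2 + m*(3*l - 1) - 10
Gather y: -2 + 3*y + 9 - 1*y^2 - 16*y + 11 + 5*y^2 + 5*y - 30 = 4*y^2 - 8*y - 12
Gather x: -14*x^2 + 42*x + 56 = -14*x^2 + 42*x + 56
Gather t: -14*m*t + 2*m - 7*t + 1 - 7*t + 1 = 2*m + t*(-14*m - 14) + 2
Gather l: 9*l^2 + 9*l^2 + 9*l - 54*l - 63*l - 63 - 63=18*l^2 - 108*l - 126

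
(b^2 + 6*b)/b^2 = (b + 6)/b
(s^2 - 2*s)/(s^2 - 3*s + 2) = s/(s - 1)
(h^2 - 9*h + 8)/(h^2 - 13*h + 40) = (h - 1)/(h - 5)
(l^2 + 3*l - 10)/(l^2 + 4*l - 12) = (l + 5)/(l + 6)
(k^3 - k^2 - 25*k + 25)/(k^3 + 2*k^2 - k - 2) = (k^2 - 25)/(k^2 + 3*k + 2)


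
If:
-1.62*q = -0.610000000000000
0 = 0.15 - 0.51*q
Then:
No Solution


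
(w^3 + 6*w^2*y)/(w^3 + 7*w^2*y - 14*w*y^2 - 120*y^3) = w^2/(w^2 + w*y - 20*y^2)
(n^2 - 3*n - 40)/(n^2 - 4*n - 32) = (n + 5)/(n + 4)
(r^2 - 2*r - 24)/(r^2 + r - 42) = (r + 4)/(r + 7)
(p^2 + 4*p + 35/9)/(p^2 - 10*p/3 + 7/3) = (9*p^2 + 36*p + 35)/(3*(3*p^2 - 10*p + 7))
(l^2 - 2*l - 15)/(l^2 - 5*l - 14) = (-l^2 + 2*l + 15)/(-l^2 + 5*l + 14)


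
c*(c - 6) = c^2 - 6*c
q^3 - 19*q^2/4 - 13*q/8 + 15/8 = (q - 5)*(q - 1/2)*(q + 3/4)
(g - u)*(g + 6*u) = g^2 + 5*g*u - 6*u^2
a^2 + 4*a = a*(a + 4)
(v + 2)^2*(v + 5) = v^3 + 9*v^2 + 24*v + 20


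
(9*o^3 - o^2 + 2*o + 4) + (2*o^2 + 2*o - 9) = 9*o^3 + o^2 + 4*o - 5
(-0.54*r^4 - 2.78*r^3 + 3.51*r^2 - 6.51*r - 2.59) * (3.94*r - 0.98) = -2.1276*r^5 - 10.424*r^4 + 16.5538*r^3 - 29.0892*r^2 - 3.8248*r + 2.5382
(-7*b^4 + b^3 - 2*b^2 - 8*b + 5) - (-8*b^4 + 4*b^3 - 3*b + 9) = b^4 - 3*b^3 - 2*b^2 - 5*b - 4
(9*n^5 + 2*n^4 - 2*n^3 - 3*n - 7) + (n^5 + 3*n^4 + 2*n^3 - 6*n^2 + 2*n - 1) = 10*n^5 + 5*n^4 - 6*n^2 - n - 8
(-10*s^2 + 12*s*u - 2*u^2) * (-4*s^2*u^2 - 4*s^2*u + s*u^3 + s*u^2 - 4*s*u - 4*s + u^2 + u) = 40*s^4*u^2 + 40*s^4*u - 58*s^3*u^3 - 58*s^3*u^2 + 40*s^3*u + 40*s^3 + 20*s^2*u^4 + 20*s^2*u^3 - 58*s^2*u^2 - 58*s^2*u - 2*s*u^5 - 2*s*u^4 + 20*s*u^3 + 20*s*u^2 - 2*u^4 - 2*u^3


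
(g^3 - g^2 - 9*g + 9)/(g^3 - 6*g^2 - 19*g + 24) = (g - 3)/(g - 8)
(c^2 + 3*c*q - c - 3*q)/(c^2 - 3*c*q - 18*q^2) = (1 - c)/(-c + 6*q)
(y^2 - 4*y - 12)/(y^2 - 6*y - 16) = (y - 6)/(y - 8)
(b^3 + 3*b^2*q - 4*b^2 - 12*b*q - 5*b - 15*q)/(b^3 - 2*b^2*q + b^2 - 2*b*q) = (-b^2 - 3*b*q + 5*b + 15*q)/(b*(-b + 2*q))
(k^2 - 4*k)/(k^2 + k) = (k - 4)/(k + 1)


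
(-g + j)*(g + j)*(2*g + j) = -2*g^3 - g^2*j + 2*g*j^2 + j^3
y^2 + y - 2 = (y - 1)*(y + 2)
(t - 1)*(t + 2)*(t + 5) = t^3 + 6*t^2 + 3*t - 10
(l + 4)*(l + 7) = l^2 + 11*l + 28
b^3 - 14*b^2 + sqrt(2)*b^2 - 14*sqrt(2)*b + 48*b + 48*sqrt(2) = (b - 8)*(b - 6)*(b + sqrt(2))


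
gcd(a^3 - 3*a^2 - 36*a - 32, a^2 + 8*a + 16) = a + 4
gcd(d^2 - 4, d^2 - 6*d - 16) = d + 2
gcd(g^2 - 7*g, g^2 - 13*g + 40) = 1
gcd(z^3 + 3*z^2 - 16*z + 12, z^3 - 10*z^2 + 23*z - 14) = z^2 - 3*z + 2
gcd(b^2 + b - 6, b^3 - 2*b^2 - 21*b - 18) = b + 3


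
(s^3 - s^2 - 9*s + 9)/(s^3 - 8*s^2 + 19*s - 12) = (s + 3)/(s - 4)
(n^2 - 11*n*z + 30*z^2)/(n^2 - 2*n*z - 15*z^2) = (n - 6*z)/(n + 3*z)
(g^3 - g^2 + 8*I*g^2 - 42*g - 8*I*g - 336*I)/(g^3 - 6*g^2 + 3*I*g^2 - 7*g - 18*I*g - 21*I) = (g^2 + g*(6 + 8*I) + 48*I)/(g^2 + g*(1 + 3*I) + 3*I)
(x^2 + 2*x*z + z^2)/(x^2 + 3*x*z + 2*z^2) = (x + z)/(x + 2*z)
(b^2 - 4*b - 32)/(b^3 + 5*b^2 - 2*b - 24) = (b - 8)/(b^2 + b - 6)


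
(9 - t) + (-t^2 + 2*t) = -t^2 + t + 9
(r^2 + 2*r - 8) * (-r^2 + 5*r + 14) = -r^4 + 3*r^3 + 32*r^2 - 12*r - 112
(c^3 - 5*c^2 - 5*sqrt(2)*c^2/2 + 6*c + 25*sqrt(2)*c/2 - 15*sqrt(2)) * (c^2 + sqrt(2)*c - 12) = c^5 - 5*c^4 - 3*sqrt(2)*c^4/2 - 11*c^3 + 15*sqrt(2)*c^3/2 + 21*sqrt(2)*c^2 + 85*c^2 - 150*sqrt(2)*c - 102*c + 180*sqrt(2)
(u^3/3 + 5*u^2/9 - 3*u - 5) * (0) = 0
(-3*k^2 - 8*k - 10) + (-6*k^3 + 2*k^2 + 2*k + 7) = -6*k^3 - k^2 - 6*k - 3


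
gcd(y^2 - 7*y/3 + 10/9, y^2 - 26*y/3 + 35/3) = y - 5/3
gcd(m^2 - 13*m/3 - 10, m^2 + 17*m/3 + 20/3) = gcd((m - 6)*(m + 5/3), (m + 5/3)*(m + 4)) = m + 5/3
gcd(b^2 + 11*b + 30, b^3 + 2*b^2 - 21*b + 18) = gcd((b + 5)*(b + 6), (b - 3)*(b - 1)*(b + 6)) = b + 6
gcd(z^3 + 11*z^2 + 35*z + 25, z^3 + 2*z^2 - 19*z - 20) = z^2 + 6*z + 5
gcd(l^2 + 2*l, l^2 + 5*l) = l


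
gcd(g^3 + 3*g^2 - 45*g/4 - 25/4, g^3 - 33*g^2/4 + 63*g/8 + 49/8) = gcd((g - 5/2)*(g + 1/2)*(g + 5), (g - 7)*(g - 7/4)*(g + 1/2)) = g + 1/2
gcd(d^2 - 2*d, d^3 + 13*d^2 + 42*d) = d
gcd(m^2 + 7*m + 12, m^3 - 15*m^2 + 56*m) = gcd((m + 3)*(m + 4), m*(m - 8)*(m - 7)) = 1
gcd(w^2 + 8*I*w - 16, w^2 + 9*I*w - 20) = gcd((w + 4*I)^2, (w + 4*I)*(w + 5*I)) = w + 4*I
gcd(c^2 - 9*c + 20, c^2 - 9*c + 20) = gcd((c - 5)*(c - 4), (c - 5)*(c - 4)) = c^2 - 9*c + 20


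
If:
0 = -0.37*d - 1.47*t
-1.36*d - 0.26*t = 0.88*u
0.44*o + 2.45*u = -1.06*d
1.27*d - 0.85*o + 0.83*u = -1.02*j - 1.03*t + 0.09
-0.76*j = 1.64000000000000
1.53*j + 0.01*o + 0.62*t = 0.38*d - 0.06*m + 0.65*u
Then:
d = -0.45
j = -2.16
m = 58.59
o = -2.58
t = 0.11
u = 0.66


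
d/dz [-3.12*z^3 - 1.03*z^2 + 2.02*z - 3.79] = -9.36*z^2 - 2.06*z + 2.02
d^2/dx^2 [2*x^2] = 4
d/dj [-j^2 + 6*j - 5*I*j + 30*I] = -2*j + 6 - 5*I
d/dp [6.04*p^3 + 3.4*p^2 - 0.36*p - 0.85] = 18.12*p^2 + 6.8*p - 0.36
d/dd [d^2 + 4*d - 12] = 2*d + 4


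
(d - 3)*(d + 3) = d^2 - 9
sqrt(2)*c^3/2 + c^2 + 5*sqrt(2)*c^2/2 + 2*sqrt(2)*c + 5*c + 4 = (c + 1)*(c + 4)*(sqrt(2)*c/2 + 1)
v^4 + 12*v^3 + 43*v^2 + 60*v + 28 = (v + 1)*(v + 2)^2*(v + 7)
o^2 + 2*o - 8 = (o - 2)*(o + 4)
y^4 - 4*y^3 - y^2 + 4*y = y*(y - 4)*(y - 1)*(y + 1)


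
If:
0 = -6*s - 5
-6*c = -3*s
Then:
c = -5/12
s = -5/6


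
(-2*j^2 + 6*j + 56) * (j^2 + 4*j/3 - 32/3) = -2*j^4 + 10*j^3/3 + 256*j^2/3 + 32*j/3 - 1792/3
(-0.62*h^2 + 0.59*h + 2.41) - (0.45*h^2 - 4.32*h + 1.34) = -1.07*h^2 + 4.91*h + 1.07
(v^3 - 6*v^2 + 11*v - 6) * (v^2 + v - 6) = v^5 - 5*v^4 - v^3 + 41*v^2 - 72*v + 36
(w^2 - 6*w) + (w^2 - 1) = 2*w^2 - 6*w - 1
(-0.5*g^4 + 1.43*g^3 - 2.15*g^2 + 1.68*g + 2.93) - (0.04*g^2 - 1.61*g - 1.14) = -0.5*g^4 + 1.43*g^3 - 2.19*g^2 + 3.29*g + 4.07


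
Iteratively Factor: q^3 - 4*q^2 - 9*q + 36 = (q + 3)*(q^2 - 7*q + 12) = (q - 4)*(q + 3)*(q - 3)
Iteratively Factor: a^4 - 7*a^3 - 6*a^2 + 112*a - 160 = (a - 2)*(a^3 - 5*a^2 - 16*a + 80) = (a - 4)*(a - 2)*(a^2 - a - 20) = (a - 5)*(a - 4)*(a - 2)*(a + 4)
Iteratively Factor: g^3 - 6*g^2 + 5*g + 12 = (g - 4)*(g^2 - 2*g - 3) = (g - 4)*(g + 1)*(g - 3)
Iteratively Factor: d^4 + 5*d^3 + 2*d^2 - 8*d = (d)*(d^3 + 5*d^2 + 2*d - 8) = d*(d + 2)*(d^2 + 3*d - 4) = d*(d + 2)*(d + 4)*(d - 1)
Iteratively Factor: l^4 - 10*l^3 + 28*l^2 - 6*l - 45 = (l - 3)*(l^3 - 7*l^2 + 7*l + 15) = (l - 3)*(l + 1)*(l^2 - 8*l + 15) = (l - 3)^2*(l + 1)*(l - 5)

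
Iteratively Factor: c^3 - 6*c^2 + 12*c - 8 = (c - 2)*(c^2 - 4*c + 4) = (c - 2)^2*(c - 2)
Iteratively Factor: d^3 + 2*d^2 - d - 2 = (d + 1)*(d^2 + d - 2) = (d + 1)*(d + 2)*(d - 1)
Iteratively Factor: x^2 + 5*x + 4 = (x + 1)*(x + 4)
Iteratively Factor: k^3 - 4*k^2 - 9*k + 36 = (k + 3)*(k^2 - 7*k + 12) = (k - 4)*(k + 3)*(k - 3)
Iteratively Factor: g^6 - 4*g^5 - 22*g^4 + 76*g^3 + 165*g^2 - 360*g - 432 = (g + 1)*(g^5 - 5*g^4 - 17*g^3 + 93*g^2 + 72*g - 432) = (g + 1)*(g + 3)*(g^4 - 8*g^3 + 7*g^2 + 72*g - 144) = (g - 3)*(g + 1)*(g + 3)*(g^3 - 5*g^2 - 8*g + 48) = (g - 3)*(g + 1)*(g + 3)^2*(g^2 - 8*g + 16) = (g - 4)*(g - 3)*(g + 1)*(g + 3)^2*(g - 4)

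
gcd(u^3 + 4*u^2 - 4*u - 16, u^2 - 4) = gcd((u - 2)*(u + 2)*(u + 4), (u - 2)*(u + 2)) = u^2 - 4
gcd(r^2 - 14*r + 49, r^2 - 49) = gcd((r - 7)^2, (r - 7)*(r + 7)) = r - 7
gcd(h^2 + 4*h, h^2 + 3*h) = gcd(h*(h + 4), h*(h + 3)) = h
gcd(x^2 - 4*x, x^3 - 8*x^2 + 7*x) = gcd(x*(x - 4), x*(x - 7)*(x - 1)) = x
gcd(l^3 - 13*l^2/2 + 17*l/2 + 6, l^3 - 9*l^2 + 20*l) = l - 4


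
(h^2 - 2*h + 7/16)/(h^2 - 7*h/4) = (h - 1/4)/h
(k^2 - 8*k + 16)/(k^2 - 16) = (k - 4)/(k + 4)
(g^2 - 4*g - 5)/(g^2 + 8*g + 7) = (g - 5)/(g + 7)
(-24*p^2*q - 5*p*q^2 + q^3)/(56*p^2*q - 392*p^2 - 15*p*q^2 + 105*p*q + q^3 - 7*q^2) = q*(-3*p - q)/(7*p*q - 49*p - q^2 + 7*q)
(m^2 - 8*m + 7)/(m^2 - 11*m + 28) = (m - 1)/(m - 4)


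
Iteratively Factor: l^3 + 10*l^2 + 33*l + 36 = (l + 3)*(l^2 + 7*l + 12) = (l + 3)^2*(l + 4)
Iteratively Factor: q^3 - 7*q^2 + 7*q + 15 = (q + 1)*(q^2 - 8*q + 15) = (q - 3)*(q + 1)*(q - 5)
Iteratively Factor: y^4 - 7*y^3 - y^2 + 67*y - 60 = (y - 5)*(y^3 - 2*y^2 - 11*y + 12) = (y - 5)*(y - 4)*(y^2 + 2*y - 3) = (y - 5)*(y - 4)*(y - 1)*(y + 3)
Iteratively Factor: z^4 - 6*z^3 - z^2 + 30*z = (z - 3)*(z^3 - 3*z^2 - 10*z) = z*(z - 3)*(z^2 - 3*z - 10) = z*(z - 5)*(z - 3)*(z + 2)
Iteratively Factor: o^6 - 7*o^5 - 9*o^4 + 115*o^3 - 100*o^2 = (o + 4)*(o^5 - 11*o^4 + 35*o^3 - 25*o^2) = o*(o + 4)*(o^4 - 11*o^3 + 35*o^2 - 25*o) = o*(o - 5)*(o + 4)*(o^3 - 6*o^2 + 5*o) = o*(o - 5)^2*(o + 4)*(o^2 - o) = o^2*(o - 5)^2*(o + 4)*(o - 1)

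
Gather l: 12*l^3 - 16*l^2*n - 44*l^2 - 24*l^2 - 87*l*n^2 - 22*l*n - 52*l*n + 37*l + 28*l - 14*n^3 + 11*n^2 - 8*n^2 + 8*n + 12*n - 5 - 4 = 12*l^3 + l^2*(-16*n - 68) + l*(-87*n^2 - 74*n + 65) - 14*n^3 + 3*n^2 + 20*n - 9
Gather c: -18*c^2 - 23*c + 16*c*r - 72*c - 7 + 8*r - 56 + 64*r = -18*c^2 + c*(16*r - 95) + 72*r - 63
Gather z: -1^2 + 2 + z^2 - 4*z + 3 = z^2 - 4*z + 4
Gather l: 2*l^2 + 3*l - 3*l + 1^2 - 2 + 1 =2*l^2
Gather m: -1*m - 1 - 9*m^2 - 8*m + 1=-9*m^2 - 9*m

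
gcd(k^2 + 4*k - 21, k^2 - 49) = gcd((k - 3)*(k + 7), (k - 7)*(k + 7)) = k + 7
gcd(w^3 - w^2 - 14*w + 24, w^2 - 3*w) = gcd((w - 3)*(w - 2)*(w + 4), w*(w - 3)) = w - 3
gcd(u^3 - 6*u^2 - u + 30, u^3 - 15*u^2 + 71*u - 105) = u^2 - 8*u + 15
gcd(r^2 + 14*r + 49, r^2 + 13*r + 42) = r + 7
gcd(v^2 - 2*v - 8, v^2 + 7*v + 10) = v + 2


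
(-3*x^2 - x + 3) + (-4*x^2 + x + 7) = 10 - 7*x^2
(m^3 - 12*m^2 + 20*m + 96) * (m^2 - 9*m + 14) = m^5 - 21*m^4 + 142*m^3 - 252*m^2 - 584*m + 1344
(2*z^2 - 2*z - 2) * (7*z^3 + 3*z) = 14*z^5 - 14*z^4 - 8*z^3 - 6*z^2 - 6*z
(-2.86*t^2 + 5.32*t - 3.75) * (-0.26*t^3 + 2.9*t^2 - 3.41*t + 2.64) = 0.7436*t^5 - 9.6772*t^4 + 26.1556*t^3 - 36.5666*t^2 + 26.8323*t - 9.9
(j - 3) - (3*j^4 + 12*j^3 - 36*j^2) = -3*j^4 - 12*j^3 + 36*j^2 + j - 3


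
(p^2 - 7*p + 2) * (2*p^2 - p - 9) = 2*p^4 - 15*p^3 + 2*p^2 + 61*p - 18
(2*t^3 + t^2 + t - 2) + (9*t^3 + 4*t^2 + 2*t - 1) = 11*t^3 + 5*t^2 + 3*t - 3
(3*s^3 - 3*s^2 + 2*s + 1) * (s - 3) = 3*s^4 - 12*s^3 + 11*s^2 - 5*s - 3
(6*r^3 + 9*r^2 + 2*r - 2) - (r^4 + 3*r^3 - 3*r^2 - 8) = -r^4 + 3*r^3 + 12*r^2 + 2*r + 6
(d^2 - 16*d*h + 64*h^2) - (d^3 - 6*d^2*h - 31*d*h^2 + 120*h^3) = -d^3 + 6*d^2*h + d^2 + 31*d*h^2 - 16*d*h - 120*h^3 + 64*h^2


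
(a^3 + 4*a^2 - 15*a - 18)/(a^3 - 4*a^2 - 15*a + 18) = (a^3 + 4*a^2 - 15*a - 18)/(a^3 - 4*a^2 - 15*a + 18)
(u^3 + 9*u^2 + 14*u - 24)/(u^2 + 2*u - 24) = (u^2 + 3*u - 4)/(u - 4)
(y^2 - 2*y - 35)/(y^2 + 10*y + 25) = (y - 7)/(y + 5)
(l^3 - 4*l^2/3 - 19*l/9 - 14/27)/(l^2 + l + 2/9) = l - 7/3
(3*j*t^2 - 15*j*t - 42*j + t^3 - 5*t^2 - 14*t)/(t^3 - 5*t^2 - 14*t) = (3*j + t)/t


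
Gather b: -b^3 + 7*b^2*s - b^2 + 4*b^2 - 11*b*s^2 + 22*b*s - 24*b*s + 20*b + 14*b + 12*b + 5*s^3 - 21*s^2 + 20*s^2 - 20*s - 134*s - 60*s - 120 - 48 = -b^3 + b^2*(7*s + 3) + b*(-11*s^2 - 2*s + 46) + 5*s^3 - s^2 - 214*s - 168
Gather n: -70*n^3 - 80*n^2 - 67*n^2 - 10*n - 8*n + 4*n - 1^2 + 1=-70*n^3 - 147*n^2 - 14*n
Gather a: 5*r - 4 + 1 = 5*r - 3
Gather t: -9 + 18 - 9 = 0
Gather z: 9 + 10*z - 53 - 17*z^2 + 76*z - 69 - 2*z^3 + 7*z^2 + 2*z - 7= -2*z^3 - 10*z^2 + 88*z - 120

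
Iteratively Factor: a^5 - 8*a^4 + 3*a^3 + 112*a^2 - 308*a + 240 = (a + 4)*(a^4 - 12*a^3 + 51*a^2 - 92*a + 60) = (a - 5)*(a + 4)*(a^3 - 7*a^2 + 16*a - 12) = (a - 5)*(a - 2)*(a + 4)*(a^2 - 5*a + 6) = (a - 5)*(a - 3)*(a - 2)*(a + 4)*(a - 2)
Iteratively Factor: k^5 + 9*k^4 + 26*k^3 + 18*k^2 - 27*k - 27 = (k + 1)*(k^4 + 8*k^3 + 18*k^2 - 27) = (k + 1)*(k + 3)*(k^3 + 5*k^2 + 3*k - 9) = (k + 1)*(k + 3)^2*(k^2 + 2*k - 3) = (k + 1)*(k + 3)^3*(k - 1)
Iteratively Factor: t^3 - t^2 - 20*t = (t)*(t^2 - t - 20) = t*(t - 5)*(t + 4)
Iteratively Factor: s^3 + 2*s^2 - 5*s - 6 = (s + 3)*(s^2 - s - 2) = (s - 2)*(s + 3)*(s + 1)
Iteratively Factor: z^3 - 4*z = (z - 2)*(z^2 + 2*z) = z*(z - 2)*(z + 2)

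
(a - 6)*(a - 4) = a^2 - 10*a + 24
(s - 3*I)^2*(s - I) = s^3 - 7*I*s^2 - 15*s + 9*I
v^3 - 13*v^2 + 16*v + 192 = (v - 8)^2*(v + 3)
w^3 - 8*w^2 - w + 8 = (w - 8)*(w - 1)*(w + 1)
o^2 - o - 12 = (o - 4)*(o + 3)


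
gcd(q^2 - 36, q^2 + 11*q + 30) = q + 6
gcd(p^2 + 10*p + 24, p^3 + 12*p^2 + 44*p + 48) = p^2 + 10*p + 24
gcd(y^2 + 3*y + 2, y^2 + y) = y + 1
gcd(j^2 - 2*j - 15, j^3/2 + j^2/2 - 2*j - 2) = 1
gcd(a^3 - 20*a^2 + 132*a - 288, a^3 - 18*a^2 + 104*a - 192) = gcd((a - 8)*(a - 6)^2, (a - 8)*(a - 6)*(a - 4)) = a^2 - 14*a + 48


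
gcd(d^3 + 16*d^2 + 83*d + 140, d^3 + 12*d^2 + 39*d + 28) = d^2 + 11*d + 28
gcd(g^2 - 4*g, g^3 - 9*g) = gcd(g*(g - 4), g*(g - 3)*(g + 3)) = g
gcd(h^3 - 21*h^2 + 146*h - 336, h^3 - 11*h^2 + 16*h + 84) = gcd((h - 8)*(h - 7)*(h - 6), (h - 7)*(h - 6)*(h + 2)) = h^2 - 13*h + 42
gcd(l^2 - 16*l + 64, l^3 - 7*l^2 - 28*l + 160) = l - 8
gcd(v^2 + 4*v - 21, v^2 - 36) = 1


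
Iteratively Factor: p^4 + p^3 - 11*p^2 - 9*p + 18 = (p - 1)*(p^3 + 2*p^2 - 9*p - 18) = (p - 1)*(p + 2)*(p^2 - 9) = (p - 1)*(p + 2)*(p + 3)*(p - 3)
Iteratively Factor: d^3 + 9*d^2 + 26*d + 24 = (d + 4)*(d^2 + 5*d + 6) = (d + 2)*(d + 4)*(d + 3)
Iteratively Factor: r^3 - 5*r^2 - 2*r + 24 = (r - 4)*(r^2 - r - 6) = (r - 4)*(r - 3)*(r + 2)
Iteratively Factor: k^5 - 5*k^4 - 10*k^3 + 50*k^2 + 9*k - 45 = (k - 5)*(k^4 - 10*k^2 + 9) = (k - 5)*(k + 1)*(k^3 - k^2 - 9*k + 9) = (k - 5)*(k - 1)*(k + 1)*(k^2 - 9) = (k - 5)*(k - 1)*(k + 1)*(k + 3)*(k - 3)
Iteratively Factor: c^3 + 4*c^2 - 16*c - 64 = (c + 4)*(c^2 - 16) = (c - 4)*(c + 4)*(c + 4)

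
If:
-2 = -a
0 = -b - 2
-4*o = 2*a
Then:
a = 2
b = -2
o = -1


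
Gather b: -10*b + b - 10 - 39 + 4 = -9*b - 45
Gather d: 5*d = 5*d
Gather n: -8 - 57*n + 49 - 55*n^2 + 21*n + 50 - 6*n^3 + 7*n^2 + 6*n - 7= -6*n^3 - 48*n^2 - 30*n + 84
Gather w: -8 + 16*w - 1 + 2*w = 18*w - 9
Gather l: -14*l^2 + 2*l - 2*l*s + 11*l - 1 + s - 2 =-14*l^2 + l*(13 - 2*s) + s - 3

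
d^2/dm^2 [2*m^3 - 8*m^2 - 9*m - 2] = 12*m - 16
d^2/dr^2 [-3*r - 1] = 0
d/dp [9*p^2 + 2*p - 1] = 18*p + 2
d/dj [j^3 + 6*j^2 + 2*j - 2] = 3*j^2 + 12*j + 2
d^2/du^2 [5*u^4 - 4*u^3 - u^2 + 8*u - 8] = 60*u^2 - 24*u - 2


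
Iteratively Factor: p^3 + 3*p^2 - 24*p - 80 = (p + 4)*(p^2 - p - 20) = (p + 4)^2*(p - 5)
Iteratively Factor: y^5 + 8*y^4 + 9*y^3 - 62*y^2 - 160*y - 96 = (y + 2)*(y^4 + 6*y^3 - 3*y^2 - 56*y - 48) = (y - 3)*(y + 2)*(y^3 + 9*y^2 + 24*y + 16) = (y - 3)*(y + 2)*(y + 4)*(y^2 + 5*y + 4) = (y - 3)*(y + 2)*(y + 4)^2*(y + 1)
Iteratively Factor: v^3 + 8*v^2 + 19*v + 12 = (v + 1)*(v^2 + 7*v + 12) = (v + 1)*(v + 3)*(v + 4)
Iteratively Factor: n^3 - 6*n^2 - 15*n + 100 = (n + 4)*(n^2 - 10*n + 25) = (n - 5)*(n + 4)*(n - 5)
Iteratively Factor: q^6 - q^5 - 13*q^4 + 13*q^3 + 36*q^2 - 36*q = (q + 3)*(q^5 - 4*q^4 - q^3 + 16*q^2 - 12*q) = (q - 1)*(q + 3)*(q^4 - 3*q^3 - 4*q^2 + 12*q) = (q - 3)*(q - 1)*(q + 3)*(q^3 - 4*q) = (q - 3)*(q - 1)*(q + 2)*(q + 3)*(q^2 - 2*q) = (q - 3)*(q - 2)*(q - 1)*(q + 2)*(q + 3)*(q)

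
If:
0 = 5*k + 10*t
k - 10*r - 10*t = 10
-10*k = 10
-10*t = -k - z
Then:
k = -1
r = -8/5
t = 1/2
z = 6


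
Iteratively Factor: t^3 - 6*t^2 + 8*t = (t - 2)*(t^2 - 4*t) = (t - 4)*(t - 2)*(t)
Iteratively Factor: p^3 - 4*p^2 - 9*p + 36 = (p - 3)*(p^2 - p - 12) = (p - 3)*(p + 3)*(p - 4)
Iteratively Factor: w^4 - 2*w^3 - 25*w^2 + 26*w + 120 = (w + 4)*(w^3 - 6*w^2 - w + 30) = (w - 3)*(w + 4)*(w^2 - 3*w - 10) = (w - 5)*(w - 3)*(w + 4)*(w + 2)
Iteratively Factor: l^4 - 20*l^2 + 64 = (l - 4)*(l^3 + 4*l^2 - 4*l - 16) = (l - 4)*(l + 2)*(l^2 + 2*l - 8) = (l - 4)*(l - 2)*(l + 2)*(l + 4)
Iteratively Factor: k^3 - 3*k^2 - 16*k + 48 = (k - 4)*(k^2 + k - 12) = (k - 4)*(k + 4)*(k - 3)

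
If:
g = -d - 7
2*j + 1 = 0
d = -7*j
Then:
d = 7/2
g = -21/2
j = -1/2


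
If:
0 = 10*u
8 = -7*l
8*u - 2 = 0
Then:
No Solution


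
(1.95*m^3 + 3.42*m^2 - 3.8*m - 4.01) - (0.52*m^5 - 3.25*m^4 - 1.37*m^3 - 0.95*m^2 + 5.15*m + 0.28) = -0.52*m^5 + 3.25*m^4 + 3.32*m^3 + 4.37*m^2 - 8.95*m - 4.29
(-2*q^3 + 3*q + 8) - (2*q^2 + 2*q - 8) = -2*q^3 - 2*q^2 + q + 16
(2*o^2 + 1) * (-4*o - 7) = -8*o^3 - 14*o^2 - 4*o - 7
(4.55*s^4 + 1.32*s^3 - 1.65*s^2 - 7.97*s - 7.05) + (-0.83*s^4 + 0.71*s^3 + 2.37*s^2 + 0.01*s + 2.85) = 3.72*s^4 + 2.03*s^3 + 0.72*s^2 - 7.96*s - 4.2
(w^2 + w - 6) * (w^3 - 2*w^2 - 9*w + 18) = w^5 - w^4 - 17*w^3 + 21*w^2 + 72*w - 108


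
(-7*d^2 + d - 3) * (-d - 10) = 7*d^3 + 69*d^2 - 7*d + 30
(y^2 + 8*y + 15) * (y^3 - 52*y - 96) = y^5 + 8*y^4 - 37*y^3 - 512*y^2 - 1548*y - 1440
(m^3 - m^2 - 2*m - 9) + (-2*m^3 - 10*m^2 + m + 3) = -m^3 - 11*m^2 - m - 6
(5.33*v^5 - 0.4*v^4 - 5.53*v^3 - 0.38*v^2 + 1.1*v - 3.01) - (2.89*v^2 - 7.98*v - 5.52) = 5.33*v^5 - 0.4*v^4 - 5.53*v^3 - 3.27*v^2 + 9.08*v + 2.51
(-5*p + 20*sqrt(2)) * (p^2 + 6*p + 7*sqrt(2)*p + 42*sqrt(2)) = -5*p^3 - 30*p^2 - 15*sqrt(2)*p^2 - 90*sqrt(2)*p + 280*p + 1680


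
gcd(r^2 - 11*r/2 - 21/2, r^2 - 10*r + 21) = r - 7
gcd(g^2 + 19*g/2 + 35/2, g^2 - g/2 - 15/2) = g + 5/2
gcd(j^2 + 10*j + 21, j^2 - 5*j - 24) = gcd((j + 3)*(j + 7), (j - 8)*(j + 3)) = j + 3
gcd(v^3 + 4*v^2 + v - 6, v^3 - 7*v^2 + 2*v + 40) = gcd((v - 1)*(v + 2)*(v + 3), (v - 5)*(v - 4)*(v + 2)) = v + 2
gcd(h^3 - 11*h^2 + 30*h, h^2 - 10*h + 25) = h - 5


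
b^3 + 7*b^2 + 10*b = b*(b + 2)*(b + 5)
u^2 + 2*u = u*(u + 2)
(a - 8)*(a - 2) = a^2 - 10*a + 16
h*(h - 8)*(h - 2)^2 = h^4 - 12*h^3 + 36*h^2 - 32*h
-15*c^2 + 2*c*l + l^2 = (-3*c + l)*(5*c + l)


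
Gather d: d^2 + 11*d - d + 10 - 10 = d^2 + 10*d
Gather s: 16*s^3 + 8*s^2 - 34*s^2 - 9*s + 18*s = 16*s^3 - 26*s^2 + 9*s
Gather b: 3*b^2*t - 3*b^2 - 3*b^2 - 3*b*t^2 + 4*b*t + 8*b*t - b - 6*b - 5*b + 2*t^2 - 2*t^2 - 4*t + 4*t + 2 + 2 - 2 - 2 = b^2*(3*t - 6) + b*(-3*t^2 + 12*t - 12)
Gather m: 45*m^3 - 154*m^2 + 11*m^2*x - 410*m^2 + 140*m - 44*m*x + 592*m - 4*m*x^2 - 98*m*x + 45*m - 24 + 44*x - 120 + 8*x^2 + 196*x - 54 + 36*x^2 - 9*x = 45*m^3 + m^2*(11*x - 564) + m*(-4*x^2 - 142*x + 777) + 44*x^2 + 231*x - 198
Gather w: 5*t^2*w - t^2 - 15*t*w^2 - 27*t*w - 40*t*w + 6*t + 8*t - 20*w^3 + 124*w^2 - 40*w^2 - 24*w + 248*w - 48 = -t^2 + 14*t - 20*w^3 + w^2*(84 - 15*t) + w*(5*t^2 - 67*t + 224) - 48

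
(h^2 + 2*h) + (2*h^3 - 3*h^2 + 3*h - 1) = 2*h^3 - 2*h^2 + 5*h - 1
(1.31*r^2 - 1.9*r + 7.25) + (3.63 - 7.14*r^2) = -5.83*r^2 - 1.9*r + 10.88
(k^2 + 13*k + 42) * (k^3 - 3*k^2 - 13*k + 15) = k^5 + 10*k^4 - 10*k^3 - 280*k^2 - 351*k + 630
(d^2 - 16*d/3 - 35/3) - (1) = d^2 - 16*d/3 - 38/3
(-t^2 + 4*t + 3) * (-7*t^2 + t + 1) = 7*t^4 - 29*t^3 - 18*t^2 + 7*t + 3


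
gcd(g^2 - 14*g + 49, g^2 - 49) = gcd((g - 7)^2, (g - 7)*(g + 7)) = g - 7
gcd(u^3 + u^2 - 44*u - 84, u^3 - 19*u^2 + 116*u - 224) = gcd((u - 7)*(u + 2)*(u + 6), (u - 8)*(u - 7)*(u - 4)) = u - 7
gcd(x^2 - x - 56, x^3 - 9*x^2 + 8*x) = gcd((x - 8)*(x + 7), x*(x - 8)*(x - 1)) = x - 8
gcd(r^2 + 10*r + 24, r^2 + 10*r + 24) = r^2 + 10*r + 24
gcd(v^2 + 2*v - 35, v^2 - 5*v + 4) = 1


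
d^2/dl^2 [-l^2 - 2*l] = -2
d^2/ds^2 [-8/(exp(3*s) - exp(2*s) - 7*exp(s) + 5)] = 8*(-2*(-3*exp(2*s) + 2*exp(s) + 7)^2*exp(s) + (9*exp(2*s) - 4*exp(s) - 7)*(exp(3*s) - exp(2*s) - 7*exp(s) + 5))*exp(s)/(exp(3*s) - exp(2*s) - 7*exp(s) + 5)^3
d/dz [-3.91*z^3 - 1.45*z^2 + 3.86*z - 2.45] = -11.73*z^2 - 2.9*z + 3.86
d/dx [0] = 0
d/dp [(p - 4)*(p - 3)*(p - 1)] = 3*p^2 - 16*p + 19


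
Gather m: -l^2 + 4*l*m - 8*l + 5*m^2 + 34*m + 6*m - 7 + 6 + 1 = -l^2 - 8*l + 5*m^2 + m*(4*l + 40)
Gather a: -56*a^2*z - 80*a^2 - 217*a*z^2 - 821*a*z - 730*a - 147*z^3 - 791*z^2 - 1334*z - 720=a^2*(-56*z - 80) + a*(-217*z^2 - 821*z - 730) - 147*z^3 - 791*z^2 - 1334*z - 720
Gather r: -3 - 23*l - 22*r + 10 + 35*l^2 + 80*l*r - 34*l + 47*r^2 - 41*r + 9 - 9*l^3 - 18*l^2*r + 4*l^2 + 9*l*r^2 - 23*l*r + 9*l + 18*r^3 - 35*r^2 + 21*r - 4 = -9*l^3 + 39*l^2 - 48*l + 18*r^3 + r^2*(9*l + 12) + r*(-18*l^2 + 57*l - 42) + 12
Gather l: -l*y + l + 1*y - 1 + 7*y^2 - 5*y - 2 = l*(1 - y) + 7*y^2 - 4*y - 3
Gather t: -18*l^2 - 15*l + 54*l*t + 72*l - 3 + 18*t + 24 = -18*l^2 + 57*l + t*(54*l + 18) + 21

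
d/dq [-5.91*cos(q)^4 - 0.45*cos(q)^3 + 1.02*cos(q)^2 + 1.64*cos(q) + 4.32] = (23.64*cos(q)^3 + 1.35*cos(q)^2 - 2.04*cos(q) - 1.64)*sin(q)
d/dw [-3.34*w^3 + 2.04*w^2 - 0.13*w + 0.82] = -10.02*w^2 + 4.08*w - 0.13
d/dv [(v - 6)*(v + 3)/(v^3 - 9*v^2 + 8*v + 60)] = (-v^2 - 6*v - 1)/(v^4 - 6*v^3 - 11*v^2 + 60*v + 100)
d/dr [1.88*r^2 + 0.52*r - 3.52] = 3.76*r + 0.52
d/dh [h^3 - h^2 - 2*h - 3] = 3*h^2 - 2*h - 2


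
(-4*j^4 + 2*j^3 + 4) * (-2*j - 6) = 8*j^5 + 20*j^4 - 12*j^3 - 8*j - 24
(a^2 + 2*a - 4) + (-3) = a^2 + 2*a - 7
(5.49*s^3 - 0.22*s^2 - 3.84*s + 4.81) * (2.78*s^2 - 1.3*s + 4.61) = 15.2622*s^5 - 7.7486*s^4 + 14.9197*s^3 + 17.3496*s^2 - 23.9554*s + 22.1741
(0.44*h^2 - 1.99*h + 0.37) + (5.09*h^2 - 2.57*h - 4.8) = 5.53*h^2 - 4.56*h - 4.43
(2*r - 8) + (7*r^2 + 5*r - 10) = 7*r^2 + 7*r - 18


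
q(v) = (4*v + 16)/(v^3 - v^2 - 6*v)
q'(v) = (4*v + 16)*(-3*v^2 + 2*v + 6)/(v^3 - v^2 - 6*v)^2 + 4/(v^3 - v^2 - 6*v) = 4*(-v*(-v^2 + v + 6) + (v + 4)*(-3*v^2 + 2*v + 6))/(v^2*(-v^2 + v + 6)^2)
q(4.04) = 1.27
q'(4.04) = -1.58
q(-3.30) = -0.10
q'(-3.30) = -0.28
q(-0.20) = 13.19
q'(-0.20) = 66.24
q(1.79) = -2.82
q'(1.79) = -0.50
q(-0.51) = 5.23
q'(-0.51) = 9.74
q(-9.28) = 0.03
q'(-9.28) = 0.00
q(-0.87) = 3.29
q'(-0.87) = 2.77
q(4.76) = 0.62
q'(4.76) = -0.50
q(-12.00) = 0.02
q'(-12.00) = 0.00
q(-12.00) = 0.02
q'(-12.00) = 0.00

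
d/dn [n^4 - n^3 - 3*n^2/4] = n*(8*n^2 - 6*n - 3)/2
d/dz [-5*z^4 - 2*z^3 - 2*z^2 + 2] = 2*z*(-10*z^2 - 3*z - 2)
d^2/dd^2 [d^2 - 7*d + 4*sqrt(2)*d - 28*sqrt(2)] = 2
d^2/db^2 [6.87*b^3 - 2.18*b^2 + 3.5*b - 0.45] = 41.22*b - 4.36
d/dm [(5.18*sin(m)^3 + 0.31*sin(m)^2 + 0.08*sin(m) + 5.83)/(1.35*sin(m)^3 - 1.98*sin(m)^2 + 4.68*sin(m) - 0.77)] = (-3.5527136788005e-15*sin(m)^5 - 10.6749*sin(m)^4 + 48.2688*sin(m)^3 - 33.9681*sin(m)^2 + 22.6094*sin(m) - 27.346)*cos(m)/(1.8225*sin(m)^6 - 5.346*sin(m)^5 + 16.5564*sin(m)^4 - 20.6118*sin(m)^3 + 24.9516*sin(m)^2 - 7.2072*sin(m) + 0.5929)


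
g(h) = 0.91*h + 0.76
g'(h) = 0.910000000000000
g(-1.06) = -0.20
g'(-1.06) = 0.91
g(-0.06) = 0.71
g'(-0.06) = 0.91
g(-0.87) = -0.03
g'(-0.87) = 0.91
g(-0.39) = 0.41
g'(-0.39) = 0.91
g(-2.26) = -1.30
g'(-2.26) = 0.91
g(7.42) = 7.51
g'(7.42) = 0.91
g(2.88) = 3.38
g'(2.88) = 0.91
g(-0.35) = 0.44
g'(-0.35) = 0.91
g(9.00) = 8.95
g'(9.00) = 0.91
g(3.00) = 3.49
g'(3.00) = 0.91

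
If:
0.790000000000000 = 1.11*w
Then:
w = 0.71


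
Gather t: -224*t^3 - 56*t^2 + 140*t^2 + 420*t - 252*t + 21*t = -224*t^3 + 84*t^2 + 189*t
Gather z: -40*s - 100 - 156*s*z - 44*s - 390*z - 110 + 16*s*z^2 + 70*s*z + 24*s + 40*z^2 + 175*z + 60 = -60*s + z^2*(16*s + 40) + z*(-86*s - 215) - 150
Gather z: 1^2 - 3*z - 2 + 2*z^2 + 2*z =2*z^2 - z - 1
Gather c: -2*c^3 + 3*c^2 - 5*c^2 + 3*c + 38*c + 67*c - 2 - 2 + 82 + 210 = -2*c^3 - 2*c^2 + 108*c + 288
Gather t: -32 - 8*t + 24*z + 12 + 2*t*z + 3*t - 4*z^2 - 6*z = t*(2*z - 5) - 4*z^2 + 18*z - 20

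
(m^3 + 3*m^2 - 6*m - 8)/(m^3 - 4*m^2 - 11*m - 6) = (m^2 + 2*m - 8)/(m^2 - 5*m - 6)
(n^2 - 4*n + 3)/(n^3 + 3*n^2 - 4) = (n - 3)/(n^2 + 4*n + 4)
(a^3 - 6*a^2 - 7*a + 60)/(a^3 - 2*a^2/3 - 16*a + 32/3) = 3*(a^2 - 2*a - 15)/(3*a^2 + 10*a - 8)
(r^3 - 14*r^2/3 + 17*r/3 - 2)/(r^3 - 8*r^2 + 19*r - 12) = (r - 2/3)/(r - 4)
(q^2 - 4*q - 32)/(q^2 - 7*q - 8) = (q + 4)/(q + 1)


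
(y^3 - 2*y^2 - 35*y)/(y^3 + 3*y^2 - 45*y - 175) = y/(y + 5)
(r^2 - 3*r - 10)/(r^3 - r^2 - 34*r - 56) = (r - 5)/(r^2 - 3*r - 28)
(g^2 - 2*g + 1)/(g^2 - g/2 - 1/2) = 2*(g - 1)/(2*g + 1)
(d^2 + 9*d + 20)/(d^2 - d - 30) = (d + 4)/(d - 6)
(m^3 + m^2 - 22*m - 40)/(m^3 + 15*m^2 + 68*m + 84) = (m^2 - m - 20)/(m^2 + 13*m + 42)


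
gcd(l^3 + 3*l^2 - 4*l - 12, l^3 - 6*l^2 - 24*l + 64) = l - 2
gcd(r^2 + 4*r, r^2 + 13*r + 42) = 1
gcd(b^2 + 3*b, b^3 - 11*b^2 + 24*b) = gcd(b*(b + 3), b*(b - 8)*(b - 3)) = b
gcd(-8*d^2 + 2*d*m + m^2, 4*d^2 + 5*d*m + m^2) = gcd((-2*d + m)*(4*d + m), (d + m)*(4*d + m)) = 4*d + m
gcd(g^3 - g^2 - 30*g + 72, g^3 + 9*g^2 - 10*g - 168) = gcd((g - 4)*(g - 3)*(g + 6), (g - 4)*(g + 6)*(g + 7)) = g^2 + 2*g - 24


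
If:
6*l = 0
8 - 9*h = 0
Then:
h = 8/9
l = 0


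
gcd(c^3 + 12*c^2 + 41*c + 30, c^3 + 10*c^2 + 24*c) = c + 6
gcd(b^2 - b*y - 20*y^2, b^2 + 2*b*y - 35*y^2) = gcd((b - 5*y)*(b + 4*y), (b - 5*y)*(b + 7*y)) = -b + 5*y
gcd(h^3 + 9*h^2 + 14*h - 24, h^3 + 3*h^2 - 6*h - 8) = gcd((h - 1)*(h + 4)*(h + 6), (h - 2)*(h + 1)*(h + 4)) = h + 4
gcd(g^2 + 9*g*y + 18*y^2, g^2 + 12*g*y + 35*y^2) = 1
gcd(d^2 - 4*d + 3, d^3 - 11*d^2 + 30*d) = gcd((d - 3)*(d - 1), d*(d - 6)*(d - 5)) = 1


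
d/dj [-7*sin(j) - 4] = -7*cos(j)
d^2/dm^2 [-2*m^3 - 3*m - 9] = -12*m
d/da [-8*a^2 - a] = -16*a - 1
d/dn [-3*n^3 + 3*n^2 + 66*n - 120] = -9*n^2 + 6*n + 66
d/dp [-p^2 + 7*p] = 7 - 2*p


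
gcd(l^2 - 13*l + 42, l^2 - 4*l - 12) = l - 6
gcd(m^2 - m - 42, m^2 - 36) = m + 6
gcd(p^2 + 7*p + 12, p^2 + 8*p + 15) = p + 3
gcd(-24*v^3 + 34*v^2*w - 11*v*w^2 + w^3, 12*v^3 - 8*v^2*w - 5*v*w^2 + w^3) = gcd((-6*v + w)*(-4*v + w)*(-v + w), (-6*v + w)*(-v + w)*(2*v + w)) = 6*v^2 - 7*v*w + w^2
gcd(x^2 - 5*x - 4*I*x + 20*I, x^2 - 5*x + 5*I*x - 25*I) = x - 5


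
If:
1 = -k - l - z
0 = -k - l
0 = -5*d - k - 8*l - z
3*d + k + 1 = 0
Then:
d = -3/13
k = -4/13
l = 4/13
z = -1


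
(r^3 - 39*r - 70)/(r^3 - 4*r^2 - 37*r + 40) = (r^2 - 5*r - 14)/(r^2 - 9*r + 8)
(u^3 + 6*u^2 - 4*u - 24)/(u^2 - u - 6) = (u^2 + 4*u - 12)/(u - 3)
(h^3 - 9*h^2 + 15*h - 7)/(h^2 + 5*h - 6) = (h^2 - 8*h + 7)/(h + 6)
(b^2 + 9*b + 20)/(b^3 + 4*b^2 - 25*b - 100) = 1/(b - 5)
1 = 1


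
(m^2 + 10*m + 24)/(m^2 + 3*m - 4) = (m + 6)/(m - 1)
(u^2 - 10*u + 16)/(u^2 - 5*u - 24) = (u - 2)/(u + 3)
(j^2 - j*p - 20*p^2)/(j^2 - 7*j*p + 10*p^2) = (-j - 4*p)/(-j + 2*p)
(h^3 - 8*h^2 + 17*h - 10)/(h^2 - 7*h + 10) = h - 1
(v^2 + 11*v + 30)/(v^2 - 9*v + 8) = (v^2 + 11*v + 30)/(v^2 - 9*v + 8)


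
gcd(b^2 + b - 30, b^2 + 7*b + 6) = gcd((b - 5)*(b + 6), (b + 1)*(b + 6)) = b + 6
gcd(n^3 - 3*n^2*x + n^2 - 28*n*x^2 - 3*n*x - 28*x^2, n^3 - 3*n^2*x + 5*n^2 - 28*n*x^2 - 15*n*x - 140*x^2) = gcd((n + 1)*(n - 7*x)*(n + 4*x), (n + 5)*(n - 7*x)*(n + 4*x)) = -n^2 + 3*n*x + 28*x^2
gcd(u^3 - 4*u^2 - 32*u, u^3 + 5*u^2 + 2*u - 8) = u + 4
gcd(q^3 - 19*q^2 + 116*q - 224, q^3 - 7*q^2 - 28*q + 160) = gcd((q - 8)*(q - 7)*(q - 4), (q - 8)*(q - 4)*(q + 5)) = q^2 - 12*q + 32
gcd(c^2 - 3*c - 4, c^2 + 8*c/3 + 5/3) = c + 1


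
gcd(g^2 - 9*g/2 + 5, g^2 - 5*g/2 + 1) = g - 2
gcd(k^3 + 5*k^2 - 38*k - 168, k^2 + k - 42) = k^2 + k - 42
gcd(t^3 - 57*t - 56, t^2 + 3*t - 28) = t + 7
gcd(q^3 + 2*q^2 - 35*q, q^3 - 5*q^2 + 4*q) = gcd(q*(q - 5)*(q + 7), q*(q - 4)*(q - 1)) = q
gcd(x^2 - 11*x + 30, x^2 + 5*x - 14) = 1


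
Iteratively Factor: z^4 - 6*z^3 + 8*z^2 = (z - 4)*(z^3 - 2*z^2) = (z - 4)*(z - 2)*(z^2) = z*(z - 4)*(z - 2)*(z)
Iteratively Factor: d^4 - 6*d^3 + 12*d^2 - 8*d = (d)*(d^3 - 6*d^2 + 12*d - 8) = d*(d - 2)*(d^2 - 4*d + 4) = d*(d - 2)^2*(d - 2)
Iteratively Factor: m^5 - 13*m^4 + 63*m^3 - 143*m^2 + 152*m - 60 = (m - 1)*(m^4 - 12*m^3 + 51*m^2 - 92*m + 60) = (m - 2)*(m - 1)*(m^3 - 10*m^2 + 31*m - 30) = (m - 5)*(m - 2)*(m - 1)*(m^2 - 5*m + 6) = (m - 5)*(m - 3)*(m - 2)*(m - 1)*(m - 2)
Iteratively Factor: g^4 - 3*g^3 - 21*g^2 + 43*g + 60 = (g + 1)*(g^3 - 4*g^2 - 17*g + 60) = (g - 5)*(g + 1)*(g^2 + g - 12) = (g - 5)*(g + 1)*(g + 4)*(g - 3)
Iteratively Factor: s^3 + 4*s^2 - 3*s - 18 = (s + 3)*(s^2 + s - 6) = (s - 2)*(s + 3)*(s + 3)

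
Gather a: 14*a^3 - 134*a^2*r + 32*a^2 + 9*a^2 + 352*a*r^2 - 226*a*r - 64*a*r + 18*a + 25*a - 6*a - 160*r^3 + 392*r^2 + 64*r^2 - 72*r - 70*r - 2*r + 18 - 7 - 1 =14*a^3 + a^2*(41 - 134*r) + a*(352*r^2 - 290*r + 37) - 160*r^3 + 456*r^2 - 144*r + 10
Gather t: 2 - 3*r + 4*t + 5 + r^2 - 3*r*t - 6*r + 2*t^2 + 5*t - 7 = r^2 - 9*r + 2*t^2 + t*(9 - 3*r)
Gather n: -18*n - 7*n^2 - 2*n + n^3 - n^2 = n^3 - 8*n^2 - 20*n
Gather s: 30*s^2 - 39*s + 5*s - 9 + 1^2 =30*s^2 - 34*s - 8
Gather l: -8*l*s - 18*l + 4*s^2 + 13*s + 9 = l*(-8*s - 18) + 4*s^2 + 13*s + 9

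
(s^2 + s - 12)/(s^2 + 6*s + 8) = (s - 3)/(s + 2)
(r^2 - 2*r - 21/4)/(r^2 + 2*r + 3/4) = (2*r - 7)/(2*r + 1)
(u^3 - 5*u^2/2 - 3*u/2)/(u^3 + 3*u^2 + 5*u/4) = 2*(u - 3)/(2*u + 5)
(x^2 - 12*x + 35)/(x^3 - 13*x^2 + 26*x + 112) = (x - 5)/(x^2 - 6*x - 16)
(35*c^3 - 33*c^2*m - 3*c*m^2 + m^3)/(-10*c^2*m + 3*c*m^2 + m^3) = (-7*c^2 + 8*c*m - m^2)/(m*(2*c - m))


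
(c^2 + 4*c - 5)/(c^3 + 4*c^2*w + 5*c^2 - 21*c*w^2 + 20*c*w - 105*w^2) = (1 - c)/(-c^2 - 4*c*w + 21*w^2)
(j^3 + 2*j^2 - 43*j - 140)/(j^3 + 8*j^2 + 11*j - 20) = (j - 7)/(j - 1)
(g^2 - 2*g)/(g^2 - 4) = g/(g + 2)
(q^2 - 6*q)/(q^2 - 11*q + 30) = q/(q - 5)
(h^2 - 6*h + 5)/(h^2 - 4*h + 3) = (h - 5)/(h - 3)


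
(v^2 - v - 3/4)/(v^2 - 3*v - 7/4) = (2*v - 3)/(2*v - 7)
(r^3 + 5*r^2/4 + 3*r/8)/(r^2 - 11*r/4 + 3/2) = r*(8*r^2 + 10*r + 3)/(2*(4*r^2 - 11*r + 6))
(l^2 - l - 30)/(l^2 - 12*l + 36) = (l + 5)/(l - 6)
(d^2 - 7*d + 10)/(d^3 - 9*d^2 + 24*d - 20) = 1/(d - 2)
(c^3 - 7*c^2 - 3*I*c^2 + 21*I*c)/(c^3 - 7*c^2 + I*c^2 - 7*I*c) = (c - 3*I)/(c + I)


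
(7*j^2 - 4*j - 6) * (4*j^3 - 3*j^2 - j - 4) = 28*j^5 - 37*j^4 - 19*j^3 - 6*j^2 + 22*j + 24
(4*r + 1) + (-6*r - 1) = -2*r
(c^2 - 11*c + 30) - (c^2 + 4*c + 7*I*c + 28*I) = -15*c - 7*I*c + 30 - 28*I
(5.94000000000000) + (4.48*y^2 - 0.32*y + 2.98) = 4.48*y^2 - 0.32*y + 8.92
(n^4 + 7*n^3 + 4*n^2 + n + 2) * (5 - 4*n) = -4*n^5 - 23*n^4 + 19*n^3 + 16*n^2 - 3*n + 10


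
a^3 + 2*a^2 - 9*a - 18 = (a - 3)*(a + 2)*(a + 3)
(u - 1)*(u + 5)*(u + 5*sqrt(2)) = u^3 + 4*u^2 + 5*sqrt(2)*u^2 - 5*u + 20*sqrt(2)*u - 25*sqrt(2)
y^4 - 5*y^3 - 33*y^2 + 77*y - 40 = (y - 8)*(y - 1)^2*(y + 5)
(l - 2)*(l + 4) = l^2 + 2*l - 8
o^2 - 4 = (o - 2)*(o + 2)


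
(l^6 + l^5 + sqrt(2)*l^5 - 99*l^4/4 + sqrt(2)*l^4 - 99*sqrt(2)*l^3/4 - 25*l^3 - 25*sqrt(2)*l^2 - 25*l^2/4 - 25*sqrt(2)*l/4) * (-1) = -l^6 - sqrt(2)*l^5 - l^5 - sqrt(2)*l^4 + 99*l^4/4 + 25*l^3 + 99*sqrt(2)*l^3/4 + 25*l^2/4 + 25*sqrt(2)*l^2 + 25*sqrt(2)*l/4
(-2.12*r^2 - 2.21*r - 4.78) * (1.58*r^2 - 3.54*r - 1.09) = -3.3496*r^4 + 4.013*r^3 + 2.5818*r^2 + 19.3301*r + 5.2102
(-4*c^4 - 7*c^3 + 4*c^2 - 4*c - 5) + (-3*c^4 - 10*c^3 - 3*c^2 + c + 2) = -7*c^4 - 17*c^3 + c^2 - 3*c - 3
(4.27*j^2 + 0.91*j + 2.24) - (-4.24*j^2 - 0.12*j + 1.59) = 8.51*j^2 + 1.03*j + 0.65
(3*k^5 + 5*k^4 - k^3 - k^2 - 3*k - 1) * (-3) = -9*k^5 - 15*k^4 + 3*k^3 + 3*k^2 + 9*k + 3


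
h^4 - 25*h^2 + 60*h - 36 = (h - 3)*(h - 2)*(h - 1)*(h + 6)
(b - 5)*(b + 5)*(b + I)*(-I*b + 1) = -I*b^4 + 2*b^3 + 26*I*b^2 - 50*b - 25*I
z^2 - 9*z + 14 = (z - 7)*(z - 2)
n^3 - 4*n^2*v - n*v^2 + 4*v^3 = (n - 4*v)*(n - v)*(n + v)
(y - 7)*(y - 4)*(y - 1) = y^3 - 12*y^2 + 39*y - 28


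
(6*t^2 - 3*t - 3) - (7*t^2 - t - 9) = -t^2 - 2*t + 6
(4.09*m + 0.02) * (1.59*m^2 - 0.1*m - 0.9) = 6.5031*m^3 - 0.3772*m^2 - 3.683*m - 0.018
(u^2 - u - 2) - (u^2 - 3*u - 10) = 2*u + 8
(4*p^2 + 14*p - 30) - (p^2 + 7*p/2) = 3*p^2 + 21*p/2 - 30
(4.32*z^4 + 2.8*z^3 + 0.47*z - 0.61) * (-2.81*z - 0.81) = -12.1392*z^5 - 11.3672*z^4 - 2.268*z^3 - 1.3207*z^2 + 1.3334*z + 0.4941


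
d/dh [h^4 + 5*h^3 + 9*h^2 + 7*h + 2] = 4*h^3 + 15*h^2 + 18*h + 7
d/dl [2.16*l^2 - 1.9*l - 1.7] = 4.32*l - 1.9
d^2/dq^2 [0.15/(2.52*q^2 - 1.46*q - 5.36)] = (1.90512*q^2 - 1.10376*q - 0.15*(5.04*q - 1.46)*(10.08*q - 2.92) - 4.05216)/(-2.52*q^2 + 1.46*q + 5.36)^3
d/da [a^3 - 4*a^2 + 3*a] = 3*a^2 - 8*a + 3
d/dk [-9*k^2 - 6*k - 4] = -18*k - 6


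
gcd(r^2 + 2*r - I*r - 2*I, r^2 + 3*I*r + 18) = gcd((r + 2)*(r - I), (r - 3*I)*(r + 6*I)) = 1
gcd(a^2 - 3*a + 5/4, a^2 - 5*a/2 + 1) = a - 1/2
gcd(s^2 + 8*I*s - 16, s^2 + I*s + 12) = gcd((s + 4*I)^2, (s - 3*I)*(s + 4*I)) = s + 4*I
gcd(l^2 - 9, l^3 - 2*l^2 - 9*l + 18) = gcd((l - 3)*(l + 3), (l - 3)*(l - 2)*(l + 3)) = l^2 - 9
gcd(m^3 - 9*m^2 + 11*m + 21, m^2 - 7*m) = m - 7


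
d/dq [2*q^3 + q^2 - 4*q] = 6*q^2 + 2*q - 4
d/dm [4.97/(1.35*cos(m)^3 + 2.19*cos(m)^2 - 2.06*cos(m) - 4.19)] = (20.1285*cos(m)^2 + 21.7686*cos(m) - 10.2382)*sin(m)/(1.35*cos(m)^3 + 2.19*cos(m)^2 - 2.06*cos(m) - 4.19)^2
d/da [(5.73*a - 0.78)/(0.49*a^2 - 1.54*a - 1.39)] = (-2.8077*a^2 + 0.7644*a - 9.1659)/(0.2401*a^4 - 1.5092*a^3 + 1.0094*a^2 + 4.2812*a + 1.9321)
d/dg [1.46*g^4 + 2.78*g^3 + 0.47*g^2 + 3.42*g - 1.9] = 5.84*g^3 + 8.34*g^2 + 0.94*g + 3.42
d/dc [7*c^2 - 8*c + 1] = 14*c - 8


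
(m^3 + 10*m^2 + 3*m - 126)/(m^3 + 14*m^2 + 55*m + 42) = (m - 3)/(m + 1)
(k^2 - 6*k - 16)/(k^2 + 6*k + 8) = (k - 8)/(k + 4)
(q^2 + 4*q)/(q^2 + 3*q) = (q + 4)/(q + 3)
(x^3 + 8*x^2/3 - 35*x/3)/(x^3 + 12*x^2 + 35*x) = (x - 7/3)/(x + 7)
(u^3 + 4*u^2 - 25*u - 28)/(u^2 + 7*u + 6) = (u^2 + 3*u - 28)/(u + 6)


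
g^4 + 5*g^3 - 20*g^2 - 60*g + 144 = (g - 3)*(g - 2)*(g + 4)*(g + 6)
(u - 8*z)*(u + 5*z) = u^2 - 3*u*z - 40*z^2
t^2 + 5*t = t*(t + 5)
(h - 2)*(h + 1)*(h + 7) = h^3 + 6*h^2 - 9*h - 14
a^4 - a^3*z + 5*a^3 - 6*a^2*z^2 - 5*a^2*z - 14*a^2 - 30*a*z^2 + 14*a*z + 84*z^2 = (a - 2)*(a + 7)*(a - 3*z)*(a + 2*z)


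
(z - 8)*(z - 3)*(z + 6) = z^3 - 5*z^2 - 42*z + 144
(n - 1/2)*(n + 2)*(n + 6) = n^3 + 15*n^2/2 + 8*n - 6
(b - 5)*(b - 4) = b^2 - 9*b + 20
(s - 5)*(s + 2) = s^2 - 3*s - 10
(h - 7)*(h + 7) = h^2 - 49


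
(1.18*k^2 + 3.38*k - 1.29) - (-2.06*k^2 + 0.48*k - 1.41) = 3.24*k^2 + 2.9*k + 0.12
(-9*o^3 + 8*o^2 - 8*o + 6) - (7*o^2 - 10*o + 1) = -9*o^3 + o^2 + 2*o + 5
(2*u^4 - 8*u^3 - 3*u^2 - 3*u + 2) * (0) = 0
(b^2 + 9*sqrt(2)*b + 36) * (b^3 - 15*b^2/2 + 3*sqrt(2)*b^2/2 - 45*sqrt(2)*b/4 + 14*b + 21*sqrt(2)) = b^5 - 15*b^4/2 + 21*sqrt(2)*b^4/2 - 315*sqrt(2)*b^3/4 + 77*b^3 - 945*b^2/2 + 201*sqrt(2)*b^2 - 405*sqrt(2)*b + 882*b + 756*sqrt(2)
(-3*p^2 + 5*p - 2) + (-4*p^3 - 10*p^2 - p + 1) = -4*p^3 - 13*p^2 + 4*p - 1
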